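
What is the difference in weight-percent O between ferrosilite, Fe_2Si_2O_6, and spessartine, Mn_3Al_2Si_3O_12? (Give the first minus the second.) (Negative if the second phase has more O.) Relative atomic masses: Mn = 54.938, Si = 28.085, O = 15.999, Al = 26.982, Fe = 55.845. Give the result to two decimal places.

First mineral: 95.994 g O in 263.854 g formula = 36.38 wt% O.
Second mineral: 191.988 g O in 495.021 g formula = 38.78 wt% O.
36.38% − 38.78% gives a difference of -2.40 percentage points.

-2.40 percentage points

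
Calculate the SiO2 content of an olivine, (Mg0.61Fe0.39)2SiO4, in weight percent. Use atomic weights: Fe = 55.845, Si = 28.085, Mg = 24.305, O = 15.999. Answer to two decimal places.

36.35 wt%

Molar mass of (Mg0.61Fe0.39)2SiO4 = 1.22·24.305 + 0.78·55.845 + 1·28.085 + 4·15.999 = 165.292 g/mol.
Each formula unit contains 1 Si, equivalent to 1/1 = 1.0000 mol SiO2.
M(SiO2) = 1×28.085 + 2×15.999 = 60.083 g/mol.
Mass of SiO2 per formula unit = 1.0000 × 60.083 = 60.083 g.
SiO2 wt% = 60.083 / 165.292 × 100 = 36.35%.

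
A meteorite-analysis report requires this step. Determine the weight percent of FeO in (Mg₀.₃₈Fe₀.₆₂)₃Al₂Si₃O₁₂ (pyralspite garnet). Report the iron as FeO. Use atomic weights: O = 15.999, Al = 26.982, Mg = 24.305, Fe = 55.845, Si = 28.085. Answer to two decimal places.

M((Mg₀.₃₈Fe₀.₆₂)₃Al₂Si₃O₁₂) = 461.786 g/mol; M(FeO) = 71.844 g/mol.
Moles FeO per formula unit = 1.86 Fe ÷ 1 = 1.8600.
FeO fraction = (1.8600 × 71.844) / 461.786 = 133.630/461.786 = 0.2894.

28.94 wt%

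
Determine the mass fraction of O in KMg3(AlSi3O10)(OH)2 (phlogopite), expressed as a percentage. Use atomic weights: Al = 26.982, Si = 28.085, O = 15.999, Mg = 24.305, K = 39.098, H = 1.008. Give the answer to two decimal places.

46.01 mass %

Molar mass of KMg3(AlSi3O10)(OH)2: 1×39.098 + 3×24.305 + 1×26.982 + 3×28.085 + 12×15.999 + 2×1.008 = 417.254 g/mol.
Mass of O per formula unit: 12 × 15.999 = 191.988 g.
Weight fraction O = 191.988 / 417.254 = 0.4601.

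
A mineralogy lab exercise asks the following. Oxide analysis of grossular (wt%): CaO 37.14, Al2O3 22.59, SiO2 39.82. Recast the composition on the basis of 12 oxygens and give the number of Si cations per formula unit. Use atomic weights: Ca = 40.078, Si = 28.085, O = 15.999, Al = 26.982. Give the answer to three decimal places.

37.14 wt% CaO ÷ 56.077 g/mol = 0.66230 mol, giving 0.66230 Ca and 0.66230 O.
22.59 wt% Al2O3 ÷ 101.961 g/mol = 0.22156 mol, giving 0.44312 Al and 0.66468 O.
39.82 wt% SiO2 ÷ 60.083 g/mol = 0.66275 mol, giving 0.66275 Si and 1.32550 O.
Oxygen sums to 2.65248; scaling by 12/2.65248 = 4.52407 puts the formula on 12 O.
Si: 0.66275 × 4.52407 = 2.998 atoms per formula unit.

2.998 Si apfu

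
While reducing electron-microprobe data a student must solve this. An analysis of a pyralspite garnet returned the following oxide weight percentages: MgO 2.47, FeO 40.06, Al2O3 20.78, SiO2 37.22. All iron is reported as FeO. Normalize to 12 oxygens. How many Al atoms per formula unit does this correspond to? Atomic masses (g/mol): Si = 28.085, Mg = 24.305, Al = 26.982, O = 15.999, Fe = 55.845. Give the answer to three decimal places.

MgO: 2.47/40.304 = 0.06128 mol → 0.06128 mol Mg, 0.06128 mol O.
FeO: 40.06/71.844 = 0.55760 mol → 0.55760 mol Fe, 0.55760 mol O.
Al2O3: 20.78/101.961 = 0.20380 mol → 0.40760 mol Al, 0.61140 mol O.
SiO2: 37.22/60.083 = 0.61948 mol → 0.61948 mol Si, 1.23896 mol O.
Total oxygen = 2.46924 mol. Normalization factor = 12/2.46924 = 4.85979.
Al per 12 O = 0.40760 × 4.85979 = 1.981.

1.981 Al apfu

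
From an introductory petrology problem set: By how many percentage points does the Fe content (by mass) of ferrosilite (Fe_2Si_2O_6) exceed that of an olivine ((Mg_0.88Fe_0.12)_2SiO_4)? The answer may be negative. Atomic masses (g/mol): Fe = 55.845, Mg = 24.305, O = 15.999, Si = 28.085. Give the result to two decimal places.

M(Fe_2Si_2O_6) = 263.854 g/mol, so wt% Fe = 111.690/263.854 × 100 = 42.33%.
M((Mg_0.88Fe_0.12)_2SiO_4) = 148.261 g/mol, so wt% Fe = 13.403/148.261 × 100 = 9.04%.
42.33 − 9.04 = 33.29 pp.

33.29 percentage points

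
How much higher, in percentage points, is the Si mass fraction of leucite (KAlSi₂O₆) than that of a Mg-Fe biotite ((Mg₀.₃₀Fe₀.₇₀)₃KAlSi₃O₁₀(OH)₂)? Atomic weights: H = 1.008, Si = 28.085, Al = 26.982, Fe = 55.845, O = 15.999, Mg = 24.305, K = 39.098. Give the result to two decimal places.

First mineral: 56.170 g Si in 218.244 g formula = 25.74 wt% Si.
Second mineral: 84.255 g Si in 483.488 g formula = 17.43 wt% Si.
25.74% − 17.43% gives a difference of 8.31 percentage points.

8.31 percentage points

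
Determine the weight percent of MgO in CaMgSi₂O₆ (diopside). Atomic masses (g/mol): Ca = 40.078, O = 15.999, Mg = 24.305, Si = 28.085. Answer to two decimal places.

18.61 wt%

Molar mass of CaMgSi₂O₆ = 1·40.078 + 1·24.305 + 2·28.085 + 6·15.999 = 216.547 g/mol.
Each formula unit contains 1 Mg, equivalent to 1/1 = 1.0000 mol MgO.
M(MgO) = 1×24.305 + 1×15.999 = 40.304 g/mol.
Mass of MgO per formula unit = 1.0000 × 40.304 = 40.304 g.
MgO wt% = 40.304 / 216.547 × 100 = 18.61%.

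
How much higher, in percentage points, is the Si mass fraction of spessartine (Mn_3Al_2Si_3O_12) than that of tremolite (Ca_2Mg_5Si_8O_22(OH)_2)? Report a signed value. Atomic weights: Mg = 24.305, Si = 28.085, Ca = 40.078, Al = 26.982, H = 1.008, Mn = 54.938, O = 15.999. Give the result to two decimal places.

-10.64 percentage points

M(Mn_3Al_2Si_3O_12) = 495.021 g/mol, so wt% Si = 84.255/495.021 × 100 = 17.02%.
M(Ca_2Mg_5Si_8O_22(OH)_2) = 812.353 g/mol, so wt% Si = 224.680/812.353 × 100 = 27.66%.
17.02 − 27.66 = -10.64 pp.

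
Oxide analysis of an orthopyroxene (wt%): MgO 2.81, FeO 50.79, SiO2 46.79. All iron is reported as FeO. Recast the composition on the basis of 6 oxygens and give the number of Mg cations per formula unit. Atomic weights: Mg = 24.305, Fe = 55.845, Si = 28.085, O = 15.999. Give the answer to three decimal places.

MgO (M=40.304): mol = 0.06972; Mg = 0.06972, O = 0.06972.
FeO (M=71.844): mol = 0.70695; Fe = 0.70695, O = 0.70695.
SiO2 (M=60.083): mol = 0.77876; Si = 0.77876, O = 1.55752.
ΣO = 2.33419; factor = 6/ΣO = 2.57048.
Mg apfu = 0.06972 × 2.57048 = 0.179.

0.179 Mg apfu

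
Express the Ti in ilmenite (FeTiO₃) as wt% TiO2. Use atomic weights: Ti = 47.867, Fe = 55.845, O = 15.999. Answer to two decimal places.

52.64 wt%

Formula mass = 151.709 g/mol.
1 Ti → 1.0000 mol TiO2 per formula unit; M(TiO2) = 79.865, so TiO2 mass = 79.865 g.
79.865/151.709 × 100 = 52.64 wt%.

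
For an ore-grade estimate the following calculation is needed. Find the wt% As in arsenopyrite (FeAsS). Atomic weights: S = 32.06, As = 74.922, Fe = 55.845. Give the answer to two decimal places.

Molar mass of FeAsS: 1*55.845 + 1*74.922 + 1*32.06 = 162.827 g/mol.
Mass of As per formula unit: 1 × 74.922 = 74.922 g.
Weight fraction As = 74.922 / 162.827 = 0.4601.

46.01 weight percent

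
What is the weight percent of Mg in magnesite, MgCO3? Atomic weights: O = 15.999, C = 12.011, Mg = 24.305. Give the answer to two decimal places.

28.83 mass %

M(MgCO3) = 84.313 g/mol.
Mg contributes 1 × 24.305 = 24.305 g per mole.
24.305/84.313 = 0.2883 → 28.83%.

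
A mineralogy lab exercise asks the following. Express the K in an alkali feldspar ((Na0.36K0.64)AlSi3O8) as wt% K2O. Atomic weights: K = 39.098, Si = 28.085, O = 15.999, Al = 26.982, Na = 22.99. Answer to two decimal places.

11.06 wt%

Molar mass of (Na0.36K0.64)AlSi3O8 = 0.36*22.99 + 0.64*39.098 + 1*26.982 + 3*28.085 + 8*15.999 = 272.528 g/mol.
Each formula unit contains 0.64 K, equivalent to 0.64/2 = 0.3200 mol K2O.
M(K2O) = 2×39.098 + 1×15.999 = 94.195 g/mol.
Mass of K2O per formula unit = 0.3200 × 94.195 = 30.142 g.
K2O wt% = 30.142 / 272.528 × 100 = 11.06%.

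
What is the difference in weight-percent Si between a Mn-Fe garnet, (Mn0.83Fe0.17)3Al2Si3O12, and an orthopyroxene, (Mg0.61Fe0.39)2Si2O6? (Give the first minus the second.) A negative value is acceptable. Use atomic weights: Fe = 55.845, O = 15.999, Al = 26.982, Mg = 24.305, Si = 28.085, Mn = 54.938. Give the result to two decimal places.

-7.92 percentage points

First mineral: 84.255 g Si in 495.484 g formula = 17.00 wt% Si.
Second mineral: 56.170 g Si in 225.375 g formula = 24.92 wt% Si.
17.00% − 24.92% gives a difference of -7.92 percentage points.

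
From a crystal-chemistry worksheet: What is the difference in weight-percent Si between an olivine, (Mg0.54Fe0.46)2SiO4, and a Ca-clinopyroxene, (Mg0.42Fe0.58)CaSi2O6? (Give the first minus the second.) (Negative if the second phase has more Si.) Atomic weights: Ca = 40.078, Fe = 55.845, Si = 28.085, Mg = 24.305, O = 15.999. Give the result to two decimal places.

-7.37 percentage points

First mineral: 28.085 g Si in 169.708 g formula = 16.55 wt% Si.
Second mineral: 56.170 g Si in 234.840 g formula = 23.92 wt% Si.
16.55% − 23.92% gives a difference of -7.37 percentage points.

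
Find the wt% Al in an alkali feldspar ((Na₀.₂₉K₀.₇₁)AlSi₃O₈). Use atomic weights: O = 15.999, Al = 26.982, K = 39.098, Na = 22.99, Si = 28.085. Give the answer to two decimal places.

9.86 weight percent

M((Na₀.₂₉K₀.₇₁)AlSi₃O₈) = 273.656 g/mol.
Al contributes 1 × 26.982 = 26.982 g per mole.
26.982/273.656 = 0.0986 → 9.86%.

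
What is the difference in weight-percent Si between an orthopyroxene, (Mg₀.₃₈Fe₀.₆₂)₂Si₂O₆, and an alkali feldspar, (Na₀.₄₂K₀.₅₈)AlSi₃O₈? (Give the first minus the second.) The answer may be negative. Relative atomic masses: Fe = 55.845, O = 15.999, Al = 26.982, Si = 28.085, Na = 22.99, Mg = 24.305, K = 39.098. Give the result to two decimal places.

-7.61 percentage points

First mineral: 56.170 g Si in 239.884 g formula = 23.42 wt% Si.
Second mineral: 84.255 g Si in 271.562 g formula = 31.03 wt% Si.
23.42% − 31.03% gives a difference of -7.61 percentage points.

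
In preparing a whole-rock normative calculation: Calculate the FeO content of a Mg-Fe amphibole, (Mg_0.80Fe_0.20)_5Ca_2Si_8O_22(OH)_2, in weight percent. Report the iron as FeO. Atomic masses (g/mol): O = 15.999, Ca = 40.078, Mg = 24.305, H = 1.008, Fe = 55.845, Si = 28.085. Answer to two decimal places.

M((Mg_0.80Fe_0.20)_5Ca_2Si_8O_22(OH)_2) = 843.893 g/mol; M(FeO) = 71.844 g/mol.
Moles FeO per formula unit = 1 Fe ÷ 1 = 1.0000.
FeO fraction = (1.0000 × 71.844) / 843.893 = 71.844/843.893 = 0.0851.

8.51 wt%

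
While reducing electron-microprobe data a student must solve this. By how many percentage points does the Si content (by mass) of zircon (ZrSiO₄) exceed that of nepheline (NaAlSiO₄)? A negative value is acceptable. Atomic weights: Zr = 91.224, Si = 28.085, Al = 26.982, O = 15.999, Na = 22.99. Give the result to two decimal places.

-4.45 percentage points

Si in ZrSiO₄: molar mass 183.305 g/mol; 1×28.085 = 28.085 g → 15.32 wt%.
Si in NaAlSiO₄: molar mass 142.053 g/mol; 1×28.085 = 28.085 g → 19.77 wt%.
Difference = 15.32 − 19.77 = -4.45 percentage points.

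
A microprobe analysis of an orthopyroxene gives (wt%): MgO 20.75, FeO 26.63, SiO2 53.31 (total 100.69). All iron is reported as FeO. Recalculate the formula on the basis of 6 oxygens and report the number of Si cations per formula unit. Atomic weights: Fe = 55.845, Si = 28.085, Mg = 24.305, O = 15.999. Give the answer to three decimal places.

2.001 Si apfu

MgO: 20.75/40.304 = 0.51484 mol → 0.51484 mol Mg, 0.51484 mol O.
FeO: 26.63/71.844 = 0.37066 mol → 0.37066 mol Fe, 0.37066 mol O.
SiO2: 53.31/60.083 = 0.88727 mol → 0.88727 mol Si, 1.77454 mol O.
Total oxygen = 2.66004 mol. Normalization factor = 6/2.66004 = 2.25561.
Si per 6 O = 0.88727 × 2.25561 = 2.001.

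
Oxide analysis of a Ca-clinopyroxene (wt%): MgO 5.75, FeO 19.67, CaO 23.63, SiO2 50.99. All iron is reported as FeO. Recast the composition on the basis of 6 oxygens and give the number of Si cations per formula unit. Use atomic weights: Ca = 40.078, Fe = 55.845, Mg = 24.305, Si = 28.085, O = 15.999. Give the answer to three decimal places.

5.75 wt% MgO ÷ 40.304 g/mol = 0.14267 mol, giving 0.14267 Mg and 0.14267 O.
19.67 wt% FeO ÷ 71.844 g/mol = 0.27379 mol, giving 0.27379 Fe and 0.27379 O.
23.63 wt% CaO ÷ 56.077 g/mol = 0.42138 mol, giving 0.42138 Ca and 0.42138 O.
50.99 wt% SiO2 ÷ 60.083 g/mol = 0.84866 mol, giving 0.84866 Si and 1.69732 O.
Oxygen sums to 2.53516; scaling by 6/2.53516 = 2.36671 puts the formula on 6 O.
Si: 0.84866 × 2.36671 = 2.009 atoms per formula unit.

2.009 Si apfu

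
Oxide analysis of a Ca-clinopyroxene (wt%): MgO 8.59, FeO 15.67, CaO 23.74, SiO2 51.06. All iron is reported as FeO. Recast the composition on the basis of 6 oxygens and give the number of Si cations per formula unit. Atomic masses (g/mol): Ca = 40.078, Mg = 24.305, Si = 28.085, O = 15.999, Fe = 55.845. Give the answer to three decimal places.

1.996 Si apfu

MgO (M=40.304): mol = 0.21313; Mg = 0.21313, O = 0.21313.
FeO (M=71.844): mol = 0.21811; Fe = 0.21811, O = 0.21811.
CaO (M=56.077): mol = 0.42335; Ca = 0.42335, O = 0.42335.
SiO2 (M=60.083): mol = 0.84982; Si = 0.84982, O = 1.69964.
ΣO = 2.55423; factor = 6/ΣO = 2.34904.
Si apfu = 0.84982 × 2.34904 = 1.996.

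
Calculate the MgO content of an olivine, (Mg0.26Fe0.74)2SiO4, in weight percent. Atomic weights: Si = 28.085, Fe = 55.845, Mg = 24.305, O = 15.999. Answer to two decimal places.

Formula mass = 187.370 g/mol.
0.52 Mg → 0.5200 mol MgO per formula unit; M(MgO) = 40.304, so MgO mass = 20.958 g.
20.958/187.370 × 100 = 11.19 wt%.

11.19 wt%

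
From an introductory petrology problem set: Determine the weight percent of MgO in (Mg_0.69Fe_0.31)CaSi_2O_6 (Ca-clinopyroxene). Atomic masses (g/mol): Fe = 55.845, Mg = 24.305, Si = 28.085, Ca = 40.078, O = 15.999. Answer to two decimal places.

12.29 wt%

M((Mg_0.69Fe_0.31)CaSi_2O_6) = 226.324 g/mol; M(MgO) = 40.304 g/mol.
Moles MgO per formula unit = 0.69 Mg ÷ 1 = 0.6900.
MgO fraction = (0.6900 × 40.304) / 226.324 = 27.810/226.324 = 0.1229.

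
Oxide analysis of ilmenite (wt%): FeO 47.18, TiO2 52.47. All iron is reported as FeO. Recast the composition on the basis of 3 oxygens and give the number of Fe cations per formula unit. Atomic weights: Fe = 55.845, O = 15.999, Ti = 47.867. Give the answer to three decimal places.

47.18 wt% FeO ÷ 71.844 g/mol = 0.65670 mol, giving 0.65670 Fe and 0.65670 O.
52.47 wt% TiO2 ÷ 79.865 g/mol = 0.65698 mol, giving 0.65698 Ti and 1.31396 O.
Oxygen sums to 1.97066; scaling by 3/1.97066 = 1.52233 puts the formula on 3 O.
Fe: 0.65670 × 1.52233 = 1.000 atoms per formula unit.

1.000 Fe apfu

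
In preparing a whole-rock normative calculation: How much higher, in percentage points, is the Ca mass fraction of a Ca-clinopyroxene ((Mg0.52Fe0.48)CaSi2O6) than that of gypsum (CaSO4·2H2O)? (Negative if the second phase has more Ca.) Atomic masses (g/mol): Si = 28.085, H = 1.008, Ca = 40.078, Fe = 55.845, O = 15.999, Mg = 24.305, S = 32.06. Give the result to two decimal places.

-5.98 percentage points

Ca in (Mg0.52Fe0.48)CaSi2O6: molar mass 231.686 g/mol; 1×40.078 = 40.078 g → 17.30 wt%.
Ca in CaSO4·2H2O: molar mass 172.164 g/mol; 1×40.078 = 40.078 g → 23.28 wt%.
Difference = 17.30 − 23.28 = -5.98 percentage points.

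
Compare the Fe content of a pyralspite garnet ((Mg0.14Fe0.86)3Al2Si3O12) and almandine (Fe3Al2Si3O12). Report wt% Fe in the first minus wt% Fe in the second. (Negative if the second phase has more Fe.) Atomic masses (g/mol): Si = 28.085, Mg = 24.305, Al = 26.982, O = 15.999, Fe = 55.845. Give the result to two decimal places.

-3.92 percentage points

M((Mg0.14Fe0.86)3Al2Si3O12) = 484.495 g/mol, so wt% Fe = 144.080/484.495 × 100 = 29.74%.
M(Fe3Al2Si3O12) = 497.742 g/mol, so wt% Fe = 167.535/497.742 × 100 = 33.66%.
29.74 − 33.66 = -3.92 pp.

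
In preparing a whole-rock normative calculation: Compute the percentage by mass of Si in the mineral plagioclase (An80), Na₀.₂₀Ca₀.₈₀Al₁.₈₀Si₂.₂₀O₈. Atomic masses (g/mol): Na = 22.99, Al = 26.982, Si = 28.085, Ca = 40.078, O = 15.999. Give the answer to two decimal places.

22.47 mass %

Formula mass = 0.20*22.99 + 0.80*40.078 + 1.80*26.982 + 2.20*28.085 + 8*15.999 = 275.007 g/mol, of which 61.787 g is Si.
So Si makes up 61.787/275.007 = 0.2247 of the mass, i.e. 22.47%.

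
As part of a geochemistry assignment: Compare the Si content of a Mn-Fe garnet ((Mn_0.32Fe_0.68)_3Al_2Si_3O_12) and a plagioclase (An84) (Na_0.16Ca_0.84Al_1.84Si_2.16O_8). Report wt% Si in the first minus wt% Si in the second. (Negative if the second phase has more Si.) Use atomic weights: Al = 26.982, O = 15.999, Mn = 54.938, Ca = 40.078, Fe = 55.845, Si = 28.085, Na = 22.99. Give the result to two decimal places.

First mineral: 84.255 g Si in 496.871 g formula = 16.96 wt% Si.
Second mineral: 60.664 g Si in 275.646 g formula = 22.01 wt% Si.
16.96% − 22.01% gives a difference of -5.05 percentage points.

-5.05 percentage points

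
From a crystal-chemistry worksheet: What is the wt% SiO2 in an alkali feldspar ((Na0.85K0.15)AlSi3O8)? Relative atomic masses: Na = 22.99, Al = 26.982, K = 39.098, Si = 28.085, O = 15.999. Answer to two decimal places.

68.11 wt%

Molar mass of (Na0.85K0.15)AlSi3O8 = 0.85*22.99 + 0.15*39.098 + 1*26.982 + 3*28.085 + 8*15.999 = 264.635 g/mol.
Each formula unit contains 3 Si, equivalent to 3/1 = 3.0000 mol SiO2.
M(SiO2) = 1×28.085 + 2×15.999 = 60.083 g/mol.
Mass of SiO2 per formula unit = 3.0000 × 60.083 = 180.249 g.
SiO2 wt% = 180.249 / 264.635 × 100 = 68.11%.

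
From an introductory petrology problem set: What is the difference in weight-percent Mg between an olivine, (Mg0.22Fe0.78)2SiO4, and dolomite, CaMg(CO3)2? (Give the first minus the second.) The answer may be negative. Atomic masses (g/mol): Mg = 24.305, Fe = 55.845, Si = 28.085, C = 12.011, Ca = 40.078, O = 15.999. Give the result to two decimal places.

-7.55 percentage points

Mg in (Mg0.22Fe0.78)2SiO4: molar mass 189.893 g/mol; 0.44×24.305 = 10.694 g → 5.63 wt%.
Mg in CaMg(CO3)2: molar mass 184.399 g/mol; 1×24.305 = 24.305 g → 13.18 wt%.
Difference = 5.63 − 13.18 = -7.55 percentage points.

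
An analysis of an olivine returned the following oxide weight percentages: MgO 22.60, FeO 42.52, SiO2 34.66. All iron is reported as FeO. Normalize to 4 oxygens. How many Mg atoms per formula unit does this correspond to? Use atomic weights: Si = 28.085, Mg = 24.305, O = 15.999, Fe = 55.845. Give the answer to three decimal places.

22.60 wt% MgO ÷ 40.304 g/mol = 0.56074 mol, giving 0.56074 Mg and 0.56074 O.
42.52 wt% FeO ÷ 71.844 g/mol = 0.59184 mol, giving 0.59184 Fe and 0.59184 O.
34.66 wt% SiO2 ÷ 60.083 g/mol = 0.57687 mol, giving 0.57687 Si and 1.15374 O.
Oxygen sums to 2.30632; scaling by 4/2.30632 = 1.73436 puts the formula on 4 O.
Mg: 0.56074 × 1.73436 = 0.973 atoms per formula unit.

0.973 Mg apfu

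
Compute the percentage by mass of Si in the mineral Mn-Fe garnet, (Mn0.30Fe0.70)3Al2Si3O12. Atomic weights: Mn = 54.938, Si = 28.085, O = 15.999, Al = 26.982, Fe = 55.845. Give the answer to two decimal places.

Formula mass = 0.90·54.938 + 2.10·55.845 + 2·26.982 + 3·28.085 + 12·15.999 = 496.926 g/mol, of which 84.255 g is Si.
So Si makes up 84.255/496.926 = 0.1696 of the mass, i.e. 16.96%.

16.96 mass %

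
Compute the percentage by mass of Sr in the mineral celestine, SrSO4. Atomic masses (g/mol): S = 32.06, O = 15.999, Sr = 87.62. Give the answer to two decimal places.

47.70 weight percent

M(SrSO4) = 183.676 g/mol.
Sr contributes 1 × 87.62 = 87.620 g per mole.
87.620/183.676 = 0.4770 → 47.70%.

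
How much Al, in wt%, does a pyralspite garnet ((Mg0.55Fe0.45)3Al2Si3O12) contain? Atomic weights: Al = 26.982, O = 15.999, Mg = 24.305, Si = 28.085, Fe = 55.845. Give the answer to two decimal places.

12.11 wt%

Molar mass of (Mg0.55Fe0.45)3Al2Si3O12: 1.65*24.305 + 1.35*55.845 + 2*26.982 + 3*28.085 + 12*15.999 = 445.701 g/mol.
Mass of Al per formula unit: 2 × 26.982 = 53.964 g.
Weight fraction Al = 53.964 / 445.701 = 0.1211.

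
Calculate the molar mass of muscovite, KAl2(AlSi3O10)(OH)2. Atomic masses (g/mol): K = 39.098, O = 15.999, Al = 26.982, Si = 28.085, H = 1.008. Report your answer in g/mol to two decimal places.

398.30 g/mol

K: 1 × 39.098 = 39.0980
Al: 3 × 26.982 = 80.9460
Si: 3 × 28.085 = 84.2550
O: 12 × 15.999 = 191.9880
H: 2 × 1.008 = 2.0160
Summing the contributions gives the formula mass.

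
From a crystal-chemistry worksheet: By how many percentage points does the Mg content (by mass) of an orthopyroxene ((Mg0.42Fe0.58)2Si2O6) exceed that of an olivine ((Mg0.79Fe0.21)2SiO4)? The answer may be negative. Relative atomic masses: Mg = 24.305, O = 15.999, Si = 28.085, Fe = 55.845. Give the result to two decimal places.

-16.35 percentage points

M((Mg0.42Fe0.58)2Si2O6) = 237.360 g/mol, so wt% Mg = 20.416/237.360 × 100 = 8.60%.
M((Mg0.79Fe0.21)2SiO4) = 153.938 g/mol, so wt% Mg = 38.402/153.938 × 100 = 24.95%.
8.60 − 24.95 = -16.35 pp.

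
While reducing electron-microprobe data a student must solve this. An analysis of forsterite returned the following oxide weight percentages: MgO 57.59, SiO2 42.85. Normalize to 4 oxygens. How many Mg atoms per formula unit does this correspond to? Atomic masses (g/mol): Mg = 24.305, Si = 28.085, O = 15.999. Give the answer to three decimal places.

2.002 Mg apfu

MgO: 57.59/40.304 = 1.42889 mol → 1.42889 mol Mg, 1.42889 mol O.
SiO2: 42.85/60.083 = 0.71318 mol → 0.71318 mol Si, 1.42636 mol O.
Total oxygen = 2.85525 mol. Normalization factor = 4/2.85525 = 1.40093.
Mg per 4 O = 1.42889 × 1.40093 = 2.002.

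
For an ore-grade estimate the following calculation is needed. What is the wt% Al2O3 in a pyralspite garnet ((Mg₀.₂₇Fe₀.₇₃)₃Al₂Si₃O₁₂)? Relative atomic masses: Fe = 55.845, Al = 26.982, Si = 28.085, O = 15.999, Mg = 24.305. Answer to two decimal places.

21.59 wt%

Molar mass of (Mg₀.₂₇Fe₀.₇₃)₃Al₂Si₃O₁₂ = 0.81*24.305 + 2.19*55.845 + 2*26.982 + 3*28.085 + 12*15.999 = 472.195 g/mol.
Each formula unit contains 2 Al, equivalent to 2/2 = 1.0000 mol Al2O3.
M(Al2O3) = 2×26.982 + 3×15.999 = 101.961 g/mol.
Mass of Al2O3 per formula unit = 1.0000 × 101.961 = 101.961 g.
Al2O3 wt% = 101.961 / 472.195 × 100 = 21.59%.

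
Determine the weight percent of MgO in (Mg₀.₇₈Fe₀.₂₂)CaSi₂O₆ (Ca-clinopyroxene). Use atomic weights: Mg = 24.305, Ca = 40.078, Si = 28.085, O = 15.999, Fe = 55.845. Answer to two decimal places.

14.07 wt%

Molar mass of (Mg₀.₇₈Fe₀.₂₂)CaSi₂O₆ = 0.78·24.305 + 0.22·55.845 + 1·40.078 + 2·28.085 + 6·15.999 = 223.486 g/mol.
Each formula unit contains 0.78 Mg, equivalent to 0.78/1 = 0.7800 mol MgO.
M(MgO) = 1×24.305 + 1×15.999 = 40.304 g/mol.
Mass of MgO per formula unit = 0.7800 × 40.304 = 31.437 g.
MgO wt% = 31.437 / 223.486 × 100 = 14.07%.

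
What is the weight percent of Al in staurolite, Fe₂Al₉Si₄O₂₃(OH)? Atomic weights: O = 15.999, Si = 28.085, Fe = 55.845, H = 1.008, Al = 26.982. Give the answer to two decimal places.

28.51 wt%

Formula mass = 2×55.845 + 9×26.982 + 4×28.085 + 24×15.999 + 1×1.008 = 851.852 g/mol, of which 242.838 g is Al.
So Al makes up 242.838/851.852 = 0.2851 of the mass, i.e. 28.51%.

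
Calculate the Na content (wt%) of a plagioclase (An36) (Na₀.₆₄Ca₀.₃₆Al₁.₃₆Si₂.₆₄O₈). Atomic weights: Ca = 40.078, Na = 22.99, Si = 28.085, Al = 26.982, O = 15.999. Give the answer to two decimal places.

Molar mass of Na₀.₆₄Ca₀.₃₆Al₁.₃₆Si₂.₆₄O₈: 0.64·22.99 + 0.36·40.078 + 1.36·26.982 + 2.64·28.085 + 8·15.999 = 267.974 g/mol.
Mass of Na per formula unit: 0.64 × 22.99 = 14.714 g.
Weight fraction Na = 14.714 / 267.974 = 0.0549.

5.49 wt%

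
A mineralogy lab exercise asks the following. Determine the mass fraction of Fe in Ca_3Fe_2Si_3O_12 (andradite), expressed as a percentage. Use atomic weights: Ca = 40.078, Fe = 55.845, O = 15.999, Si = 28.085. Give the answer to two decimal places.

M(Ca_3Fe_2Si_3O_12) = 508.167 g/mol.
Fe contributes 2 × 55.845 = 111.690 g per mole.
111.690/508.167 = 0.2198 → 21.98%.

21.98 weight percent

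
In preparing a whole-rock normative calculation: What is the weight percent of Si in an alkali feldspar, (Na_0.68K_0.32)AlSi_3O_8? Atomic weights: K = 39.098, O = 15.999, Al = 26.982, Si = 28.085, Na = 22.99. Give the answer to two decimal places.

31.51 mass %

M((Na_0.68K_0.32)AlSi_3O_8) = 267.374 g/mol.
Si contributes 3 × 28.085 = 84.255 g per mole.
84.255/267.374 = 0.3151 → 31.51%.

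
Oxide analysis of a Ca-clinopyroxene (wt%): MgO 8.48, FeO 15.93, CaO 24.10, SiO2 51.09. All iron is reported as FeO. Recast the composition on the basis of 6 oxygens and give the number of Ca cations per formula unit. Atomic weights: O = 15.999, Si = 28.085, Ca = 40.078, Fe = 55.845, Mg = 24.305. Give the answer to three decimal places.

1.006 Ca apfu

8.48 wt% MgO ÷ 40.304 g/mol = 0.21040 mol, giving 0.21040 Mg and 0.21040 O.
15.93 wt% FeO ÷ 71.844 g/mol = 0.22173 mol, giving 0.22173 Fe and 0.22173 O.
24.10 wt% CaO ÷ 56.077 g/mol = 0.42977 mol, giving 0.42977 Ca and 0.42977 O.
51.09 wt% SiO2 ÷ 60.083 g/mol = 0.85032 mol, giving 0.85032 Si and 1.70064 O.
Oxygen sums to 2.56254; scaling by 6/2.56254 = 2.34143 puts the formula on 6 O.
Ca: 0.42977 × 2.34143 = 1.006 atoms per formula unit.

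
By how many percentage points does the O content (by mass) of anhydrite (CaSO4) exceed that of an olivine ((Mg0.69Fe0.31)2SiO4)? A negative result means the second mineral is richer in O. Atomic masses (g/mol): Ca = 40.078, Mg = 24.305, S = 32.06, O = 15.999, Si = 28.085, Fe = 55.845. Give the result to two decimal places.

First mineral: 63.996 g O in 136.134 g formula = 47.01 wt% O.
Second mineral: 63.996 g O in 160.246 g formula = 39.94 wt% O.
47.01% − 39.94% gives a difference of 7.07 percentage points.

7.07 percentage points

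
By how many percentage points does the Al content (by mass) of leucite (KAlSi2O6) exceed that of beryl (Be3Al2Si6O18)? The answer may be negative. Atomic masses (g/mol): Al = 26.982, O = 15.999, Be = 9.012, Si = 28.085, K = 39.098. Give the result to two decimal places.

M(KAlSi2O6) = 218.244 g/mol, so wt% Al = 26.982/218.244 × 100 = 12.36%.
M(Be3Al2Si6O18) = 537.492 g/mol, so wt% Al = 53.964/537.492 × 100 = 10.04%.
12.36 − 10.04 = 2.32 pp.

2.32 percentage points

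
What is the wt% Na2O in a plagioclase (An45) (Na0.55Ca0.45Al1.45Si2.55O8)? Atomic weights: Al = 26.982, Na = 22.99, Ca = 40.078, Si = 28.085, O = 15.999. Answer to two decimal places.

6.33 wt%

Formula mass = 269.412 g/mol.
0.55 Na → 0.2750 mol Na2O per formula unit; M(Na2O) = 61.979, so Na2O mass = 17.044 g.
17.044/269.412 × 100 = 6.33 wt%.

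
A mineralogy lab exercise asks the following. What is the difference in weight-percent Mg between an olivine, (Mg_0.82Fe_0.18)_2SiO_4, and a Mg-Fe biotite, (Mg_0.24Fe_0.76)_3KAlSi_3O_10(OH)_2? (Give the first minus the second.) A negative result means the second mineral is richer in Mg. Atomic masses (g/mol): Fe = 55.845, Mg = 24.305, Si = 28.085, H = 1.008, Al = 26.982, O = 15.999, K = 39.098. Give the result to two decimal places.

22.64 percentage points

First mineral: 39.860 g Mg in 152.045 g formula = 26.22 wt% Mg.
Second mineral: 17.500 g Mg in 489.165 g formula = 3.58 wt% Mg.
26.22% − 3.58% gives a difference of 22.64 percentage points.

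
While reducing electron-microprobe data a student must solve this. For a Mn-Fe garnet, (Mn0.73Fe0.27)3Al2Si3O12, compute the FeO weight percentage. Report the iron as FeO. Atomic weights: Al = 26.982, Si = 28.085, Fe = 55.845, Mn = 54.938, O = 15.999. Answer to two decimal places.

11.74 wt%

Molar mass of (Mn0.73Fe0.27)3Al2Si3O12 = 2.19·54.938 + 0.81·55.845 + 2·26.982 + 3·28.085 + 12·15.999 = 495.756 g/mol.
Each formula unit contains 0.81 Fe, equivalent to 0.81/1 = 0.8100 mol FeO.
M(FeO) = 1×55.845 + 1×15.999 = 71.844 g/mol.
Mass of FeO per formula unit = 0.8100 × 71.844 = 58.194 g.
FeO wt% = 58.194 / 495.756 × 100 = 11.74%.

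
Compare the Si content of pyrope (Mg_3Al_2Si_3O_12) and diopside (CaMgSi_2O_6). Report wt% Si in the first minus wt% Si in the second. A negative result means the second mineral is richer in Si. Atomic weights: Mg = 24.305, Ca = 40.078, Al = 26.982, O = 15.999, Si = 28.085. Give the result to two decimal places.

M(Mg_3Al_2Si_3O_12) = 403.122 g/mol, so wt% Si = 84.255/403.122 × 100 = 20.90%.
M(CaMgSi_2O_6) = 216.547 g/mol, so wt% Si = 56.170/216.547 × 100 = 25.94%.
20.90 − 25.94 = -5.04 pp.

-5.04 percentage points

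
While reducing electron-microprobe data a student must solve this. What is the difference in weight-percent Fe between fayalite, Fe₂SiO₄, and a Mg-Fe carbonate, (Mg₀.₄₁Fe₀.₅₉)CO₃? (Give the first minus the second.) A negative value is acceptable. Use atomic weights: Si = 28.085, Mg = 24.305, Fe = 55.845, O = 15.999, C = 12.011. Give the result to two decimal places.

22.80 percentage points

Fe in Fe₂SiO₄: molar mass 203.771 g/mol; 2×55.845 = 111.690 g → 54.81 wt%.
Fe in (Mg₀.₄₁Fe₀.₅₉)CO₃: molar mass 102.922 g/mol; 0.59×55.845 = 32.949 g → 32.01 wt%.
Difference = 54.81 − 32.01 = 22.80 percentage points.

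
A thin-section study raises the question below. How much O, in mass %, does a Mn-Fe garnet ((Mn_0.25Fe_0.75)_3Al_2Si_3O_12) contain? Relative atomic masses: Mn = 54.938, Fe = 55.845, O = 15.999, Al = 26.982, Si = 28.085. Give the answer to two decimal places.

Molar mass of (Mn_0.25Fe_0.75)_3Al_2Si_3O_12: 0.75×54.938 + 2.25×55.845 + 2×26.982 + 3×28.085 + 12×15.999 = 497.062 g/mol.
Mass of O per formula unit: 12 × 15.999 = 191.988 g.
Weight fraction O = 191.988 / 497.062 = 0.3862.

38.62 mass %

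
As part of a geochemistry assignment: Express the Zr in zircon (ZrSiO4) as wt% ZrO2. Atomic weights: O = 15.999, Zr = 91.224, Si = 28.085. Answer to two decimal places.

Molar mass of ZrSiO4 = 1·91.224 + 1·28.085 + 4·15.999 = 183.305 g/mol.
Each formula unit contains 1 Zr, equivalent to 1/1 = 1.0000 mol ZrO2.
M(ZrO2) = 1×91.224 + 2×15.999 = 123.222 g/mol.
Mass of ZrO2 per formula unit = 1.0000 × 123.222 = 123.222 g.
ZrO2 wt% = 123.222 / 183.305 × 100 = 67.22%.

67.22 wt%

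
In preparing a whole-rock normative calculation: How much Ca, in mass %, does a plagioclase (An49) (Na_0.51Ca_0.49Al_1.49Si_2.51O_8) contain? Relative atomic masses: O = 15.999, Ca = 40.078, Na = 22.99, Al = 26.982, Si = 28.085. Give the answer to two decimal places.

Formula mass = 0.51·22.99 + 0.49·40.078 + 1.49·26.982 + 2.51·28.085 + 8·15.999 = 270.052 g/mol, of which 19.638 g is Ca.
So Ca makes up 19.638/270.052 = 0.0727 of the mass, i.e. 7.27%.

7.27 mass %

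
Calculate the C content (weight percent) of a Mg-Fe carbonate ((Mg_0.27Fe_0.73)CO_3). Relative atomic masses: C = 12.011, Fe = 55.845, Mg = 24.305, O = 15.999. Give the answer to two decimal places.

11.19 weight percent

M((Mg_0.27Fe_0.73)CO_3) = 107.337 g/mol.
C contributes 1 × 12.011 = 12.011 g per mole.
12.011/107.337 = 0.1119 → 11.19%.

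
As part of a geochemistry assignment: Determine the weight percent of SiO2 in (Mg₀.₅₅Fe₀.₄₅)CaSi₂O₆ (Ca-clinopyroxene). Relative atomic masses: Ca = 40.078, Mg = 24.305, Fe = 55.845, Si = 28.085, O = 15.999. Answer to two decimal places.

M((Mg₀.₅₅Fe₀.₄₅)CaSi₂O₆) = 230.740 g/mol; M(SiO2) = 60.083 g/mol.
Moles SiO2 per formula unit = 2 Si ÷ 1 = 2.0000.
SiO2 fraction = (2.0000 × 60.083) / 230.740 = 120.166/230.740 = 0.5208.

52.08 wt%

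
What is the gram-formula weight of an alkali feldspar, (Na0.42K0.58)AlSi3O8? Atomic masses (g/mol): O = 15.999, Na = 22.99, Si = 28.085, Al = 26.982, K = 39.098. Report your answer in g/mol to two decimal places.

271.56 g/mol

The formula mass is the sum 0.42·22.99 + 0.58·39.098 + 1·26.982 + 3·28.085 + 8·15.999.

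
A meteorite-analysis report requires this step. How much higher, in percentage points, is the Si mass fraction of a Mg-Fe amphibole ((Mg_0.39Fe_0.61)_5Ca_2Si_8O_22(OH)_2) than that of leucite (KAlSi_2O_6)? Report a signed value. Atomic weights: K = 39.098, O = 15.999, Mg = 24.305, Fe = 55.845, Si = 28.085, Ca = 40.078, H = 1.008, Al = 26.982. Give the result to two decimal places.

-1.01 percentage points

First mineral: 224.680 g Si in 908.550 g formula = 24.73 wt% Si.
Second mineral: 56.170 g Si in 218.244 g formula = 25.74 wt% Si.
24.73% − 25.74% gives a difference of -1.01 percentage points.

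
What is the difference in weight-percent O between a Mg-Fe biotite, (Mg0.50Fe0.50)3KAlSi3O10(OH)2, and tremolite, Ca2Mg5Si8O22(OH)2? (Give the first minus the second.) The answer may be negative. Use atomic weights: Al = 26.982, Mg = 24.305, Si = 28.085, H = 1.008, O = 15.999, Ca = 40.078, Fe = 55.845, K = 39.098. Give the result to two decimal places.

-5.94 percentage points

M((Mg0.50Fe0.50)3KAlSi3O10(OH)2) = 464.564 g/mol, so wt% O = 191.988/464.564 × 100 = 41.33%.
M(Ca2Mg5Si8O22(OH)2) = 812.353 g/mol, so wt% O = 383.976/812.353 × 100 = 47.27%.
41.33 − 47.27 = -5.94 pp.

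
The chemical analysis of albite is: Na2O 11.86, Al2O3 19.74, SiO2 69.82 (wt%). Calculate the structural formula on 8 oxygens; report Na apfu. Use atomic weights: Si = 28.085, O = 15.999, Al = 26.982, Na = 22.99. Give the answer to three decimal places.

Na2O: 11.86/61.979 = 0.19136 mol → 0.38272 mol Na, 0.19136 mol O.
Al2O3: 19.74/101.961 = 0.19360 mol → 0.38720 mol Al, 0.58080 mol O.
SiO2: 69.82/60.083 = 1.16206 mol → 1.16206 mol Si, 2.32412 mol O.
Total oxygen = 3.09628 mol. Normalization factor = 8/3.09628 = 2.58375.
Na per 8 O = 0.38272 × 2.58375 = 0.989.

0.989 Na apfu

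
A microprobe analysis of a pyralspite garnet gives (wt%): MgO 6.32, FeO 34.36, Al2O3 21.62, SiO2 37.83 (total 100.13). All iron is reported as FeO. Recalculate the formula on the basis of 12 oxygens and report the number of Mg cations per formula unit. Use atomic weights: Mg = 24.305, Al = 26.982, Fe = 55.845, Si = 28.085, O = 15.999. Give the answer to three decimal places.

0.744 Mg apfu

6.32 wt% MgO ÷ 40.304 g/mol = 0.15681 mol, giving 0.15681 Mg and 0.15681 O.
34.36 wt% FeO ÷ 71.844 g/mol = 0.47826 mol, giving 0.47826 Fe and 0.47826 O.
21.62 wt% Al2O3 ÷ 101.961 g/mol = 0.21204 mol, giving 0.42408 Al and 0.63612 O.
37.83 wt% SiO2 ÷ 60.083 g/mol = 0.62963 mol, giving 0.62963 Si and 1.25926 O.
Oxygen sums to 2.53045; scaling by 12/2.53045 = 4.74224 puts the formula on 12 O.
Mg: 0.15681 × 4.74224 = 0.744 atoms per formula unit.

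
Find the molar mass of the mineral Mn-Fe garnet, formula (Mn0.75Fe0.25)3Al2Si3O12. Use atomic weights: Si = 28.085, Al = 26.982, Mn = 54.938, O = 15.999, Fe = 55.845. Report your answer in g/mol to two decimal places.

495.70 g/mol

The formula mass is the sum 2.25×54.938 + 0.75×55.845 + 2×26.982 + 3×28.085 + 12×15.999.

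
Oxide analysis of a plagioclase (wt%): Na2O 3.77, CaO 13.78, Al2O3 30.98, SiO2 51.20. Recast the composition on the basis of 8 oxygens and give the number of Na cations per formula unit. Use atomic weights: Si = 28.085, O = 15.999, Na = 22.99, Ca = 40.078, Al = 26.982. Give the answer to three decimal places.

3.77 wt% Na2O ÷ 61.979 g/mol = 0.06083 mol, giving 0.12166 Na and 0.06083 O.
13.78 wt% CaO ÷ 56.077 g/mol = 0.24573 mol, giving 0.24573 Ca and 0.24573 O.
30.98 wt% Al2O3 ÷ 101.961 g/mol = 0.30384 mol, giving 0.60768 Al and 0.91152 O.
51.20 wt% SiO2 ÷ 60.083 g/mol = 0.85215 mol, giving 0.85215 Si and 1.70430 O.
Oxygen sums to 2.92238; scaling by 8/2.92238 = 2.73749 puts the formula on 8 O.
Na: 0.12166 × 2.73749 = 0.333 atoms per formula unit.

0.333 Na apfu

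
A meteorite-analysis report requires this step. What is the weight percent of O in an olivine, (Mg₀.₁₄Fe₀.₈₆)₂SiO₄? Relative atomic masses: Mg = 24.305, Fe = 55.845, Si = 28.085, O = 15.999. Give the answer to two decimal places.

M((Mg₀.₁₄Fe₀.₈₆)₂SiO₄) = 194.940 g/mol.
O contributes 4 × 15.999 = 63.996 g per mole.
63.996/194.940 = 0.3283 → 32.83%.

32.83 wt%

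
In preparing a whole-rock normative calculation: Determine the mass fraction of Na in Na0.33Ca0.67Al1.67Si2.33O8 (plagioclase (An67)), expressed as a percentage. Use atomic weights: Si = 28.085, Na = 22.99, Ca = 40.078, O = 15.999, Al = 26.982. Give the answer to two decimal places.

Formula mass = 0.33×22.99 + 0.67×40.078 + 1.67×26.982 + 2.33×28.085 + 8×15.999 = 272.929 g/mol, of which 7.587 g is Na.
So Na makes up 7.587/272.929 = 0.0278 of the mass, i.e. 2.78%.

2.78 mass %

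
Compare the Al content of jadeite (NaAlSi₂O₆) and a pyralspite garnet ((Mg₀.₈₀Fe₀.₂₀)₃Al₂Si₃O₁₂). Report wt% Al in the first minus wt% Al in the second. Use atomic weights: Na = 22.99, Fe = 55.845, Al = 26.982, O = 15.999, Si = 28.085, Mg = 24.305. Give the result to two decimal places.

0.56 percentage points

First mineral: 26.982 g Al in 202.136 g formula = 13.35 wt% Al.
Second mineral: 53.964 g Al in 422.046 g formula = 12.79 wt% Al.
13.35% − 12.79% gives a difference of 0.56 percentage points.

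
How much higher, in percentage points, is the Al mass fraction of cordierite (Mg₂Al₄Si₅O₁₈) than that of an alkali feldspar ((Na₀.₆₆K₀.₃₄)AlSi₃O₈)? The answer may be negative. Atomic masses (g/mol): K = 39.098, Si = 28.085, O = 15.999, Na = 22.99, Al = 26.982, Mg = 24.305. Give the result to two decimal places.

8.37 percentage points

M(Mg₂Al₄Si₅O₁₈) = 584.945 g/mol, so wt% Al = 107.928/584.945 × 100 = 18.45%.
M((Na₀.₆₆K₀.₃₄)AlSi₃O₈) = 267.696 g/mol, so wt% Al = 26.982/267.696 × 100 = 10.08%.
18.45 − 10.08 = 8.37 pp.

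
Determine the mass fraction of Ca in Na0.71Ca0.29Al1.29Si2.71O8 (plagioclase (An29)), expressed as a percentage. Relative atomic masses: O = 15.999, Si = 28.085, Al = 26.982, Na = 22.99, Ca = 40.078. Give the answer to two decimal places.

4.36 mass %

Molar mass of Na0.71Ca0.29Al1.29Si2.71O8: 0.71×22.99 + 0.29×40.078 + 1.29×26.982 + 2.71×28.085 + 8×15.999 = 266.855 g/mol.
Mass of Ca per formula unit: 0.29 × 40.078 = 11.623 g.
Weight fraction Ca = 11.623 / 266.855 = 0.0436.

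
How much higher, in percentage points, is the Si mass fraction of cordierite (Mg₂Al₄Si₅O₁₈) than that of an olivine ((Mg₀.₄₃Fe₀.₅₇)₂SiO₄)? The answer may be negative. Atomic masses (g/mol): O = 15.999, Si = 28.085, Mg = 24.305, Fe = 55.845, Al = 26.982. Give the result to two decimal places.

First mineral: 140.425 g Si in 584.945 g formula = 24.01 wt% Si.
Second mineral: 28.085 g Si in 176.647 g formula = 15.90 wt% Si.
24.01% − 15.90% gives a difference of 8.11 percentage points.

8.11 percentage points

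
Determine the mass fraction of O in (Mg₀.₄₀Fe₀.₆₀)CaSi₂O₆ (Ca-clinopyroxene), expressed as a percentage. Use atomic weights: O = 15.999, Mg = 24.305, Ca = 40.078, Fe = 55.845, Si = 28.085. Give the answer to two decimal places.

40.77 mass %

Formula mass = 0.40*24.305 + 0.60*55.845 + 1*40.078 + 2*28.085 + 6*15.999 = 235.471 g/mol, of which 95.994 g is O.
So O makes up 95.994/235.471 = 0.4077 of the mass, i.e. 40.77%.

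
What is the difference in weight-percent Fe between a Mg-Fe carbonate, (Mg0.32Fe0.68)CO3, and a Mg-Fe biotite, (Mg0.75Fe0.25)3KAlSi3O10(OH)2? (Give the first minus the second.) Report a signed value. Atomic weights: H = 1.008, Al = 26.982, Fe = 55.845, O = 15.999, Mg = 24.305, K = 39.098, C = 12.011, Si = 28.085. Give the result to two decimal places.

26.41 percentage points

First mineral: 37.975 g Fe in 105.760 g formula = 35.91 wt% Fe.
Second mineral: 41.884 g Fe in 440.909 g formula = 9.50 wt% Fe.
35.91% − 9.50% gives a difference of 26.41 percentage points.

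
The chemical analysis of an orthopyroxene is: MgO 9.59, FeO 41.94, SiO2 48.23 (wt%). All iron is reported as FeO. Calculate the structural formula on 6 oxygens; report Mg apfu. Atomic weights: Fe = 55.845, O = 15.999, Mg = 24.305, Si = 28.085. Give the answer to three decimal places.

0.588 Mg apfu

9.59 wt% MgO ÷ 40.304 g/mol = 0.23794 mol, giving 0.23794 Mg and 0.23794 O.
41.94 wt% FeO ÷ 71.844 g/mol = 0.58376 mol, giving 0.58376 Fe and 0.58376 O.
48.23 wt% SiO2 ÷ 60.083 g/mol = 0.80272 mol, giving 0.80272 Si and 1.60544 O.
Oxygen sums to 2.42714; scaling by 6/2.42714 = 2.47205 puts the formula on 6 O.
Mg: 0.23794 × 2.47205 = 0.588 atoms per formula unit.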